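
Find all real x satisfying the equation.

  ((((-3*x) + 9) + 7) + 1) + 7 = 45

Step 1. [((((-3*x) + 9) + 7) + 1) + 7 = 45] 7 comes off first (subtract 7), so sub: (((-3*x) + 9) + 7) + 1 = 38.
Step 2. [(((-3*x) + 9) + 7) + 1 = 38] +1 is outermost — subtract 1 both sides, so sub: ((-3*x) + 9) + 7 = 37.
Step 3. [((-3*x) + 9) + 7 = 37] the outer +7 inverts by subtracting 7, so sub: (-3*x) + 9 = 30.
Step 4. [(-3*x) + 9 = 30] +9 is outermost — subtract 9 both sides, so sub: -3*x = 21.
Step 5. [-3*x = 21] LHS = -3·(…); ÷-3 both sides, so div: x = -7.

Answer: x ∈ {-7}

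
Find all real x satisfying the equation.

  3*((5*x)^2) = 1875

Step 1. [3*((5*x)^2) = 1875] leading coefficient 3: divide by 3 ⇒ div: (5*x)^2 = 625.
Step 2. [(5*x)^2 = 625] √ both sides: 625 ≥ 0 gives two branches. So sqrt: 5*x = 25 or -25.
Step 3. [5*x = 25 or -25] LHS = 5·(…); ÷5 both sides, so div: x = 5 or -5.

Answer: x ∈ {-5, 5}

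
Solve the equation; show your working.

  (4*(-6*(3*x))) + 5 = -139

Step 1. [(4*(-6*(3*x))) + 5 = -139] subtract 5: x sits inside (… + 5), so sub: 4*(-6*(3*x)) = -144.
Step 2. [4*(-6*(3*x)) = -144] leading coefficient 4: divide by 4. So div: -6*(3*x) = -36.
Step 3. [-6*(3*x) = -36] leading coefficient -6: divide by -6 ⇒ div: 3*x = 6.
Step 4. [3*x = 6] 3 out front; divide by 3 ⇒ div: x = 2.

Answer: x ∈ {2}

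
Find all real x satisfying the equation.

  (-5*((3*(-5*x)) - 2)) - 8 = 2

Step 1. [(-5*((3*(-5*x)) - 2)) - 8 = 2] peel the -8: add 8 from each side ⇒ sub: -5*((3*(-5*x)) - 2) = 10.
Step 2. [-5*((3*(-5*x)) - 2) = 10] divide by the outer -5 ⇒ div: (3*(-5*x)) - 2 = -2.
Step 3. [(3*(-5*x)) - 2 = -2] -2 is outermost — add 2 both sides. So sub: 3*(-5*x) = 0.
Step 4. [3*(-5*x) = 0] divide by the outer 3 ⇒ div: -5*x = 0.
Step 5. [-5*x = 0] leading coefficient -5: divide by -5 ⇒ div: x = 0.

Answer: x ∈ {0}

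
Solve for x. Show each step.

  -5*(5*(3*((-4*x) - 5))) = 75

Step 1. [-5*(5*(3*((-4*x) - 5))) = 75] divide by the outer -5. So div: 5*(3*((-4*x) - 5)) = -15.
Step 2. [5*(3*((-4*x) - 5)) = -15] 5·(inner) — divide through by 5. So div: 3*((-4*x) - 5) = -3.
Step 3. [3*((-4*x) - 5) = -3] leading coefficient 3: divide by 3 ⇒ div: (-4*x) - 5 = -1.
Step 4. [(-4*x) - 5 = -1] -5 is outermost — add 5 both sides. So sub: -4*x = 4.
Step 5. [-4*x = 4] divide by the outer -4. So div: x = -1.

Answer: x ∈ {-1}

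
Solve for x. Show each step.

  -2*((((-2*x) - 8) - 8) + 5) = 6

Step 1. [-2*((((-2*x) - 8) - 8) + 5) = 6] LHS = -2·(…); ÷-2 both sides, so div: (((-2*x) - 8) - 8) + 5 = -3.
Step 2. [(((-2*x) - 8) - 8) + 5 = -3] +5 is outermost — subtract 5 both sides, so sub: ((-2*x) - 8) - 8 = -8.
Step 3. [((-2*x) - 8) - 8 = -8] -8 is outermost — add 8 both sides, so sub: (-2*x) - 8 = 0.
Step 4. [(-2*x) - 8 = 0] add 8: x sits inside (… - 8) ⇒ sub: -2*x = 8.
Step 5. [-2*x = 8] -2 out front; divide by -2, so div: x = -4.

Answer: x ∈ {-4}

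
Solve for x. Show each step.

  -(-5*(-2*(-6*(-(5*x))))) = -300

Step 1. [-(-5*(-2*(-6*(-(5*x))))) = -300] flip signs both sides, so neg: -5*(-2*(-6*(-(5*x)))) = 300.
Step 2. [-5*(-2*(-6*(-(5*x)))) = 300] -5·(inner) — divide through by -5, so div: -2*(-6*(-(5*x))) = -60.
Step 3. [-2*(-6*(-(5*x))) = -60] -2·(inner) — divide through by -2. So div: -6*(-(5*x)) = 30.
Step 4. [-6*(-(5*x)) = 30] leading coefficient -6: divide by -6, so div: -(5*x) = -5.
Step 5. [-(5*x) = -5] leading − — multiply by −1. So neg: 5*x = 5.
Step 6. [5*x = 5] divide by the outer 5. So div: x = 1.

Answer: x ∈ {1}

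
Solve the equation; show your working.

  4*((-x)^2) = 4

Step 1. [4*((-x)^2) = 4] leading coefficient 4: divide by 4, so div: (-x)^2 = 1.
Step 2. [(-x)^2 = 1] LHS squared, RHS 1 ≥ 0: apply √ (±). So sqrt: -x = 1 or -1.
Step 3. [-x = 1 or -1] flip signs both sides, so neg: x = -1 or 1.

Answer: x ∈ {-1, 1}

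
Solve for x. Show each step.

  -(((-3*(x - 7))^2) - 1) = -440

Step 1. [-(((-3*(x - 7))^2) - 1) = -440] LHS negated; negate both sides. So neg: ((-3*(x - 7))^2) - 1 = 440.
Step 2. [((-3*(x - 7))^2) - 1 = 440] add 1: x sits inside (… - 1) ⇒ sub: (-3*(x - 7))^2 = 441.
Step 3. [(-3*(x - 7))^2 = 441] 441 ≥ 0, LHS is (·)² — take ±√, so sqrt: -3*(x - 7) = 21 or -21.
Step 4. [-3*(x - 7) = 21 or -21] -3·(inner) — divide through by -3. So div: x - 7 = -7 or 7.
Step 5. [x - 7 = -7 or 7] -7 is outermost — add 7 both sides, so sub: x = 0 or 14.

Answer: x ∈ {0, 14}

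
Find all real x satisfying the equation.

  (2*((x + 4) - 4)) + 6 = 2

Step 1. [(2*((x + 4) - 4)) + 6 = 2] 2 | LHS and 2 | 2: pull 2 out, so factor: ((x + 4) - 4) + 3 = 1.
Step 2. [((x + 4) - 4) + 3 = 1] peel the +3: subtract 3 from each side. So sub: (x + 4) - 4 = -2.
Step 3. [(x + 4) - 4 = -2] the outer -4 inverts by adding 4, so sub: x + 4 = 2.
Step 4. [x + 4 = 2] 4 comes off first (subtract 4) ⇒ sub: x = -2.

Answer: x ∈ {-2}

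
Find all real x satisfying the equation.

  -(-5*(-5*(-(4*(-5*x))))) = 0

Step 1. [-(-5*(-5*(-(4*(-5*x))))) = 0] LHS negated; negate both sides. So neg: -5*(-5*(-(4*(-5*x)))) = 0.
Step 2. [-5*(-5*(-(4*(-5*x)))) = 0] divide by the outer -5 ⇒ div: -5*(-(4*(-5*x))) = 0.
Step 3. [-5*(-(4*(-5*x))) = 0] leading coefficient -5: divide by -5 ⇒ div: -(4*(-5*x)) = 0.
Step 4. [-(4*(-5*x)) = 0] flip signs both sides, so neg: 4*(-5*x) = 0.
Step 5. [4*(-5*x) = 0] divide by the outer 4, so div: -5*x = 0.
Step 6. [-5*x = 0] leading coefficient -5: divide by -5 ⇒ div: x = 0.

Answer: x ∈ {0}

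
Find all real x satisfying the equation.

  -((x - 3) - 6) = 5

Step 1. [-((x - 3) - 6) = 5] LHS negated; negate both sides. So neg: (x - 3) - 6 = -5.
Step 2. [(x - 3) - 6 = -5] -6 is outermost — add 6 both sides ⇒ sub: x - 3 = 1.
Step 3. [x - 3 = 1] 3 comes off first (add 3). So sub: x = 4.

Answer: x ∈ {4}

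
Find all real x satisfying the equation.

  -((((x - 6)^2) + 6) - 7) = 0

Step 1. [-((((x - 6)^2) + 6) - 7) = 0] leading − — multiply by −1. So neg: (((x - 6)^2) + 6) - 7 = 0.
Step 2. [(((x - 6)^2) + 6) - 7 = 0] -7 is outermost — add 7 both sides. So sub: ((x - 6)^2) + 6 = 7.
Step 3. [((x - 6)^2) + 6 = 7] 6 comes off first (subtract 6). So sub: (x - 6)^2 = 1.
Step 4. [(x - 6)^2 = 1] 1 ≥ 0, LHS is (·)² — take ±√, so sqrt: x - 6 = 1 or -1.
Step 5. [x - 6 = 1 or -1] peel the -6: add 6 from each side, so sub: x = 7 or 5.

Answer: x ∈ {5, 7}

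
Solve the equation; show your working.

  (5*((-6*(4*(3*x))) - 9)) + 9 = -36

Step 1. [(5*((-6*(4*(3*x))) - 9)) + 9 = -36] +9 is outermost — subtract 9 both sides. So sub: 5*((-6*(4*(3*x))) - 9) = -45.
Step 2. [5*((-6*(4*(3*x))) - 9) = -45] divide by the outer 5. So div: (-6*(4*(3*x))) - 9 = -9.
Step 3. [(-6*(4*(3*x))) - 9 = -9] peel the -9: add 9 from each side, so sub: -6*(4*(3*x)) = 0.
Step 4. [-6*(4*(3*x)) = 0] -6·(inner) — divide through by -6 ⇒ div: 4*(3*x) = 0.
Step 5. [4*(3*x) = 0] 4 out front; divide by 4. So div: 3*x = 0.
Step 6. [3*x = 0] 3 out front; divide by 3. So div: x = 0.

Answer: x ∈ {0}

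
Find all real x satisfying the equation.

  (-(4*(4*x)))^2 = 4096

Step 1. [(-(4*(4*x)))^2 = 4096] LHS squared, RHS 4096 ≥ 0: apply √ (±) ⇒ sqrt: -(4*(4*x)) = 64 or -64.
Step 2. [-(4*(4*x)) = 64 or -64] leading − — multiply by −1 ⇒ neg: 4*(4*x) = -64 or 64.
Step 3. [4*(4*x) = -64 or 64] 4·(inner) — divide through by 4 ⇒ div: 4*x = -16 or 16.
Step 4. [4*x = -16 or 16] leading coefficient 4: divide by 4 ⇒ div: x = -4 or 4.

Answer: x ∈ {-4, 4}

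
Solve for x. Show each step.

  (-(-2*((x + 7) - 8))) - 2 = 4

Step 1. [(-(-2*((x + 7) - 8))) - 2 = 4] add 2: x sits inside (… - 2). So sub: -(-2*((x + 7) - 8)) = 6.
Step 2. [-(-2*((x + 7) - 8)) = 6] LHS negated; negate both sides. So neg: -2*((x + 7) - 8) = -6.
Step 3. [-2*((x + 7) - 8) = -6] -2 out front; divide by -2, so div: (x + 7) - 8 = 3.
Step 4. [(x + 7) - 8 = 3] -8 is outermost — add 8 both sides ⇒ sub: x + 7 = 11.
Step 5. [x + 7 = 11] the outer +7 inverts by subtracting 7. So sub: x = 4.

Answer: x ∈ {4}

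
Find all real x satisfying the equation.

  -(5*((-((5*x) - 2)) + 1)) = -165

Step 1. [-(5*((-((5*x) - 2)) + 1)) = -165] leading − — multiply by −1, so neg: 5*((-((5*x) - 2)) + 1) = 165.
Step 2. [5*((-((5*x) - 2)) + 1) = 165] LHS = 5·(…); ÷5 both sides ⇒ div: (-((5*x) - 2)) + 1 = 33.
Step 3. [(-((5*x) - 2)) + 1 = 33] the outer +1 inverts by subtracting 1 ⇒ sub: -((5*x) - 2) = 32.
Step 4. [-((5*x) - 2) = 32] LHS negated; negate both sides, so neg: (5*x) - 2 = -32.
Step 5. [(5*x) - 2 = -32] -2 is outermost — add 2 both sides, so sub: 5*x = -30.
Step 6. [5*x = -30] 5 out front; divide by 5. So div: x = -6.

Answer: x ∈ {-6}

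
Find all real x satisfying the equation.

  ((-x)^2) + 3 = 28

Step 1. [((-x)^2) + 3 = 28] +3 is outermost — subtract 3 both sides, so sub: (-x)^2 = 25.
Step 2. [(-x)^2 = 25] 25 ≥ 0, LHS is (·)² — take ±√ ⇒ sqrt: -x = 5 or -5.
Step 3. [-x = 5 or -5] leading − — multiply by −1 ⇒ neg: x = -5 or 5.

Answer: x ∈ {-5, 5}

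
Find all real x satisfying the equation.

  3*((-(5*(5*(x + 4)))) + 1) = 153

Step 1. [3*((-(5*(5*(x + 4)))) + 1) = 153] LHS = 3·(…); ÷3 both sides ⇒ div: (-(5*(5*(x + 4)))) + 1 = 51.
Step 2. [(-(5*(5*(x + 4)))) + 1 = 51] peel the +1: subtract 1 from each side, so sub: -(5*(5*(x + 4))) = 50.
Step 3. [-(5*(5*(x + 4))) = 50] leading − — multiply by −1 ⇒ neg: 5*(5*(x + 4)) = -50.
Step 4. [5*(5*(x + 4)) = -50] divide by the outer 5 ⇒ div: 5*(x + 4) = -10.
Step 5. [5*(x + 4) = -10] divide by the outer 5. So div: x + 4 = -2.
Step 6. [x + 4 = -2] the outer +4 inverts by subtracting 4, so sub: x = -6.

Answer: x ∈ {-6}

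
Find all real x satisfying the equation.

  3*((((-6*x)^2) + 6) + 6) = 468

Step 1. [3*((((-6*x)^2) + 6) + 6) = 468] 3 out front; divide by 3 ⇒ div: (((-6*x)^2) + 6) + 6 = 156.
Step 2. [(((-6*x)^2) + 6) + 6 = 156] the outer +6 inverts by subtracting 6 ⇒ sub: ((-6*x)^2) + 6 = 150.
Step 3. [((-6*x)^2) + 6 = 150] +6 is outermost — subtract 6 both sides, so sub: (-6*x)^2 = 144.
Step 4. [(-6*x)^2 = 144] 144 ≥ 0, LHS is (·)² — take ±√ ⇒ sqrt: -6*x = 12 or -12.
Step 5. [-6*x = 12 or -12] -6·(inner) — divide through by -6. So div: x = -2 or 2.

Answer: x ∈ {-2, 2}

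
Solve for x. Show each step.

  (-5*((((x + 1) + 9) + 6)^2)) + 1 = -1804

Step 1. [(-5*((((x + 1) + 9) + 6)^2)) + 1 = -1804] the outer +1 inverts by subtracting 1, so sub: -5*((((x + 1) + 9) + 6)^2) = -1805.
Step 2. [-5*((((x + 1) + 9) + 6)^2) = -1805] LHS = -5·(…); ÷-5 both sides, so div: (((x + 1) + 9) + 6)^2 = 361.
Step 3. [(((x + 1) + 9) + 6)^2 = 361] √ both sides: 361 ≥ 0 gives two branches, so sqrt: ((x + 1) + 9) + 6 = 19 or -19.
Step 4. [((x + 1) + 9) + 6 = 19 or -19] the outer +6 inverts by subtracting 6. So sub: (x + 1) + 9 = 13 or -25.
Step 5. [(x + 1) + 9 = 13 or -25] +9 is outermost — subtract 9 both sides, so sub: x + 1 = 4 or -34.
Step 6. [x + 1 = 4 or -34] +1 is outermost — subtract 1 both sides. So sub: x = 3 or -35.

Answer: x ∈ {-35, 3}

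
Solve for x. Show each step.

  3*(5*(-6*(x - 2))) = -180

Step 1. [3*(5*(-6*(x - 2))) = -180] divide by the outer 3 ⇒ div: 5*(-6*(x - 2)) = -60.
Step 2. [5*(-6*(x - 2)) = -60] LHS = 5·(…); ÷5 both sides, so div: -6*(x - 2) = -12.
Step 3. [-6*(x - 2) = -12] leading coefficient -6: divide by -6. So div: x - 2 = 2.
Step 4. [x - 2 = 2] -2 is outermost — add 2 both sides ⇒ sub: x = 4.

Answer: x ∈ {4}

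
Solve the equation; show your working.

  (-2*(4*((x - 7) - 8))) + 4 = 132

Step 1. [(-2*(4*((x - 7) - 8))) + 4 = 132] +4 is outermost — subtract 4 both sides ⇒ sub: -2*(4*((x - 7) - 8)) = 128.
Step 2. [-2*(4*((x - 7) - 8)) = 128] -2 out front; divide by -2 ⇒ div: 4*((x - 7) - 8) = -64.
Step 3. [4*((x - 7) - 8) = -64] 4·(inner) — divide through by 4, so div: (x - 7) - 8 = -16.
Step 4. [(x - 7) - 8 = -16] the outer -8 inverts by adding 8 ⇒ sub: x - 7 = -8.
Step 5. [x - 7 = -8] the outer -7 inverts by adding 7, so sub: x = -1.

Answer: x ∈ {-1}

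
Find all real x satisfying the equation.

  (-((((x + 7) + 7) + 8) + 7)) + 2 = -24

Step 1. [(-((((x + 7) + 7) + 8) + 7)) + 2 = -24] +2 is outermost — subtract 2 both sides, so sub: -((((x + 7) + 7) + 8) + 7) = -26.
Step 2. [-((((x + 7) + 7) + 8) + 7) = -26] leading − — multiply by −1. So neg: (((x + 7) + 7) + 8) + 7 = 26.
Step 3. [(((x + 7) + 7) + 8) + 7 = 26] the outer +7 inverts by subtracting 7. So sub: ((x + 7) + 7) + 8 = 19.
Step 4. [((x + 7) + 7) + 8 = 19] peel the +8: subtract 8 from each side ⇒ sub: (x + 7) + 7 = 11.
Step 5. [(x + 7) + 7 = 11] subtract 7: x sits inside (… + 7). So sub: x + 7 = 4.
Step 6. [x + 7 = 4] peel the +7: subtract 7 from each side ⇒ sub: x = -3.

Answer: x ∈ {-3}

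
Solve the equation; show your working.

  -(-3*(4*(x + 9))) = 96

Step 1. [-(-3*(4*(x + 9))) = 96] LHS negated; negate both sides, so neg: -3*(4*(x + 9)) = -96.
Step 2. [-3*(4*(x + 9)) = -96] leading coefficient -3: divide by -3 ⇒ div: 4*(x + 9) = 32.
Step 3. [4*(x + 9) = 32] 4·(inner) — divide through by 4. So div: x + 9 = 8.
Step 4. [x + 9 = 8] the outer +9 inverts by subtracting 9, so sub: x = -1.

Answer: x ∈ {-1}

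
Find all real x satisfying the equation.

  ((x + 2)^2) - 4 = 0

Step 1. [((x + 2)^2) - 4 = 0] add 4: x sits inside (… - 4), so sub: (x + 2)^2 = 4.
Step 2. [(x + 2)^2 = 4] √ both sides: 4 ≥ 0 gives two branches ⇒ sqrt: x + 2 = 2 or -2.
Step 3. [x + 2 = 2 or -2] 2 comes off first (subtract 2) ⇒ sub: x = 0 or -4.

Answer: x ∈ {-4, 0}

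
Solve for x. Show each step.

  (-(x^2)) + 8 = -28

Step 1. [(-(x^2)) + 8 = -28] peel the +8: subtract 8 from each side ⇒ sub: -(x^2) = -36.
Step 2. [-(x^2) = -36] flip signs both sides. So neg: x^2 = 36.
Step 3. [x^2 = 36] 36 ≥ 0, LHS is (·)² — take ±√ ⇒ sqrt: x = 6 or -6.

Answer: x ∈ {-6, 6}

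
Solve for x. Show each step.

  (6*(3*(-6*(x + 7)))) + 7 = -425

Step 1. [(6*(3*(-6*(x + 7)))) + 7 = -425] the outer +7 inverts by subtracting 7. So sub: 6*(3*(-6*(x + 7))) = -432.
Step 2. [6*(3*(-6*(x + 7))) = -432] 6 out front; divide by 6. So div: 3*(-6*(x + 7)) = -72.
Step 3. [3*(-6*(x + 7)) = -72] divide by the outer 3, so div: -6*(x + 7) = -24.
Step 4. [-6*(x + 7) = -24] divide by the outer -6. So div: x + 7 = 4.
Step 5. [x + 7 = 4] peel the +7: subtract 7 from each side. So sub: x = -3.

Answer: x ∈ {-3}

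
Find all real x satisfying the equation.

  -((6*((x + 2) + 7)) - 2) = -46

Step 1. [-((6*((x + 2) + 7)) - 2) = -46] leading − — multiply by −1 ⇒ neg: (6*((x + 2) + 7)) - 2 = 46.
Step 2. [(6*((x + 2) + 7)) - 2 = 46] add 2: x sits inside (… - 2). So sub: 6*((x + 2) + 7) = 48.
Step 3. [6*((x + 2) + 7) = 48] LHS = 6·(…); ÷6 both sides ⇒ div: (x + 2) + 7 = 8.
Step 4. [(x + 2) + 7 = 8] subtract 7: x sits inside (… + 7). So sub: x + 2 = 1.
Step 5. [x + 2 = 1] +2 is outermost — subtract 2 both sides, so sub: x = -1.

Answer: x ∈ {-1}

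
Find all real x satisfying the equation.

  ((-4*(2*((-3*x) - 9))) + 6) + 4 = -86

Step 1. [((-4*(2*((-3*x) - 9))) + 6) + 4 = -86] +4 is outermost — subtract 4 both sides, so sub: (-4*(2*((-3*x) - 9))) + 6 = -90.
Step 2. [(-4*(2*((-3*x) - 9))) + 6 = -90] the outer +6 inverts by subtracting 6 ⇒ sub: -4*(2*((-3*x) - 9)) = -96.
Step 3. [-4*(2*((-3*x) - 9)) = -96] divide by the outer -4, so div: 2*((-3*x) - 9) = 24.
Step 4. [2*((-3*x) - 9) = 24] divide by the outer 2 ⇒ div: (-3*x) - 9 = 12.
Step 5. [(-3*x) - 9 = 12] the outer -9 inverts by adding 9. So sub: -3*x = 21.
Step 6. [-3*x = 21] LHS = -3·(…); ÷-3 both sides, so div: x = -7.

Answer: x ∈ {-7}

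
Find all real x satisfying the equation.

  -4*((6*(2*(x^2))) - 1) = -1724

Step 1. [-4*((6*(2*(x^2))) - 1) = -1724] -4·(inner) — divide through by -4. So div: (6*(2*(x^2))) - 1 = 431.
Step 2. [(6*(2*(x^2))) - 1 = 431] -1 is outermost — add 1 both sides, so sub: 6*(2*(x^2)) = 432.
Step 3. [6*(2*(x^2)) = 432] divide by the outer 6. So div: 2*(x^2) = 72.
Step 4. [2*(x^2) = 72] 2·(inner) — divide through by 2. So div: x^2 = 36.
Step 5. [x^2 = 36] 36 ≥ 0, LHS is (·)² — take ±√, so sqrt: x = 6 or -6.

Answer: x ∈ {-6, 6}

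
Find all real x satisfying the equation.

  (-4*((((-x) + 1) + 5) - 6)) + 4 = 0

Step 1. [(-4*((((-x) + 1) + 5) - 6)) + 4 = 0] -4 divides every term; factor it out, so factor: ((((-x) + 1) + 5) - 6) - 1 = 0.
Step 2. [((((-x) + 1) + 5) - 6) - 1 = 0] add 1: x sits inside (… - 1). So sub: (((-x) + 1) + 5) - 6 = 1.
Step 3. [(((-x) + 1) + 5) - 6 = 1] add 6: x sits inside (… - 6), so sub: ((-x) + 1) + 5 = 7.
Step 4. [((-x) + 1) + 5 = 7] the outer +5 inverts by subtracting 5. So sub: (-x) + 1 = 2.
Step 5. [(-x) + 1 = 2] the outer +1 inverts by subtracting 1. So sub: -x = 1.
Step 6. [-x = 1] flip signs both sides ⇒ neg: x = -1.

Answer: x ∈ {-1}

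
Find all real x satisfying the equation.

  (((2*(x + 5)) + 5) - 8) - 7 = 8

Step 1. [(((2*(x + 5)) + 5) - 8) - 7 = 8] the outer -7 inverts by adding 7, so sub: ((2*(x + 5)) + 5) - 8 = 15.
Step 2. [((2*(x + 5)) + 5) - 8 = 15] peel the -8: add 8 from each side ⇒ sub: (2*(x + 5)) + 5 = 23.
Step 3. [(2*(x + 5)) + 5 = 23] +5 is outermost — subtract 5 both sides ⇒ sub: 2*(x + 5) = 18.
Step 4. [2*(x + 5) = 18] leading coefficient 2: divide by 2, so div: x + 5 = 9.
Step 5. [x + 5 = 9] peel the +5: subtract 5 from each side. So sub: x = 4.

Answer: x ∈ {4}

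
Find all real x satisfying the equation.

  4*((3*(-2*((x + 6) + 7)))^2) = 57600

Step 1. [4*((3*(-2*((x + 6) + 7)))^2) = 57600] LHS = 4·(…); ÷4 both sides, so div: (3*(-2*((x + 6) + 7)))^2 = 14400.
Step 2. [(3*(-2*((x + 6) + 7)))^2 = 14400] √ both sides: 14400 ≥ 0 gives two branches. So sqrt: 3*(-2*((x + 6) + 7)) = 120 or -120.
Step 3. [3*(-2*((x + 6) + 7)) = 120 or -120] 3 out front; divide by 3. So div: -2*((x + 6) + 7) = 40 or -40.
Step 4. [-2*((x + 6) + 7) = 40 or -40] divide by the outer -2, so div: (x + 6) + 7 = -20 or 20.
Step 5. [(x + 6) + 7 = -20 or 20] +7 is outermost — subtract 7 both sides, so sub: x + 6 = -27 or 13.
Step 6. [x + 6 = -27 or 13] the outer +6 inverts by subtracting 6, so sub: x = -33 or 7.

Answer: x ∈ {-33, 7}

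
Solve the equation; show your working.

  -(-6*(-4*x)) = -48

Step 1. [-(-6*(-4*x)) = -48] leading − — multiply by −1 ⇒ neg: -6*(-4*x) = 48.
Step 2. [-6*(-4*x) = 48] divide by the outer -6. So div: -4*x = -8.
Step 3. [-4*x = -8] leading coefficient -4: divide by -4, so div: x = 2.

Answer: x ∈ {2}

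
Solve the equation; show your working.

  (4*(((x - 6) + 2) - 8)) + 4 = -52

Step 1. [(4*(((x - 6) + 2) - 8)) + 4 = -52] 4 divides every term; factor it out ⇒ factor: (((x - 6) + 2) - 8) + 1 = -13.
Step 2. [(((x - 6) + 2) - 8) + 1 = -13] 1 comes off first (subtract 1) ⇒ sub: ((x - 6) + 2) - 8 = -14.
Step 3. [((x - 6) + 2) - 8 = -14] -8 is outermost — add 8 both sides ⇒ sub: (x - 6) + 2 = -6.
Step 4. [(x - 6) + 2 = -6] 2 comes off first (subtract 2). So sub: x - 6 = -8.
Step 5. [x - 6 = -8] peel the -6: add 6 from each side, so sub: x = -2.

Answer: x ∈ {-2}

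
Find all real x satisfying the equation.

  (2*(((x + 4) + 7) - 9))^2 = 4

Step 1. [(2*(((x + 4) + 7) - 9))^2 = 4] LHS squared, RHS 4 ≥ 0: apply √ (±). So sqrt: 2*(((x + 4) + 7) - 9) = 2 or -2.
Step 2. [2*(((x + 4) + 7) - 9) = 2 or -2] 2 out front; divide by 2 ⇒ div: ((x + 4) + 7) - 9 = 1 or -1.
Step 3. [((x + 4) + 7) - 9 = 1 or -1] the outer -9 inverts by adding 9. So sub: (x + 4) + 7 = 10 or 8.
Step 4. [(x + 4) + 7 = 10 or 8] subtract 7: x sits inside (… + 7), so sub: x + 4 = 3 or 1.
Step 5. [x + 4 = 3 or 1] peel the +4: subtract 4 from each side, so sub: x = -1 or -3.

Answer: x ∈ {-3, -1}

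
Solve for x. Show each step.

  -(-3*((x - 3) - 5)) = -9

Step 1. [-(-3*((x - 3) - 5)) = -9] leading − — multiply by −1 ⇒ neg: -3*((x - 3) - 5) = 9.
Step 2. [-3*((x - 3) - 5) = 9] divide by the outer -3 ⇒ div: (x - 3) - 5 = -3.
Step 3. [(x - 3) - 5 = -3] peel the -5: add 5 from each side. So sub: x - 3 = 2.
Step 4. [x - 3 = 2] add 3: x sits inside (… - 3). So sub: x = 5.

Answer: x ∈ {5}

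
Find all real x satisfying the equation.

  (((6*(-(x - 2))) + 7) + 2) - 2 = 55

Step 1. [(((6*(-(x - 2))) + 7) + 2) - 2 = 55] the outer -2 inverts by adding 2 ⇒ sub: ((6*(-(x - 2))) + 7) + 2 = 57.
Step 2. [((6*(-(x - 2))) + 7) + 2 = 57] the outer +2 inverts by subtracting 2 ⇒ sub: (6*(-(x - 2))) + 7 = 55.
Step 3. [(6*(-(x - 2))) + 7 = 55] peel the +7: subtract 7 from each side, so sub: 6*(-(x - 2)) = 48.
Step 4. [6*(-(x - 2)) = 48] divide by the outer 6, so div: -(x - 2) = 8.
Step 5. [-(x - 2) = 8] leading − — multiply by −1. So neg: x - 2 = -8.
Step 6. [x - 2 = -8] the outer -2 inverts by adding 2 ⇒ sub: x = -6.

Answer: x ∈ {-6}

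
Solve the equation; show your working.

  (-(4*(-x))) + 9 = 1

Step 1. [(-(4*(-x))) + 9 = 1] the outer +9 inverts by subtracting 9. So sub: -(4*(-x)) = -8.
Step 2. [-(4*(-x)) = -8] leading − — multiply by −1. So neg: 4*(-x) = 8.
Step 3. [4*(-x) = 8] divide by the outer 4 ⇒ div: -x = 2.
Step 4. [-x = 2] LHS negated; negate both sides. So neg: x = -2.

Answer: x ∈ {-2}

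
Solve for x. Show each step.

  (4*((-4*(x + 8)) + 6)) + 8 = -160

Step 1. [(4*((-4*(x + 8)) + 6)) + 8 = -160] 4 divides every term; factor it out, so factor: ((-4*(x + 8)) + 6) + 2 = -40.
Step 2. [((-4*(x + 8)) + 6) + 2 = -40] peel the +2: subtract 2 from each side ⇒ sub: (-4*(x + 8)) + 6 = -42.
Step 3. [(-4*(x + 8)) + 6 = -42] 6 comes off first (subtract 6), so sub: -4*(x + 8) = -48.
Step 4. [-4*(x + 8) = -48] divide by the outer -4 ⇒ div: x + 8 = 12.
Step 5. [x + 8 = 12] 8 comes off first (subtract 8). So sub: x = 4.

Answer: x ∈ {4}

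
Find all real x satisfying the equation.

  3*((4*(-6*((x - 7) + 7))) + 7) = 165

Step 1. [3*((4*(-6*((x - 7) + 7))) + 7) = 165] LHS = 3·(…); ÷3 both sides ⇒ div: (4*(-6*((x - 7) + 7))) + 7 = 55.
Step 2. [(4*(-6*((x - 7) + 7))) + 7 = 55] 7 comes off first (subtract 7), so sub: 4*(-6*((x - 7) + 7)) = 48.
Step 3. [4*(-6*((x - 7) + 7)) = 48] LHS = 4·(…); ÷4 both sides, so div: -6*((x - 7) + 7) = 12.
Step 4. [-6*((x - 7) + 7) = 12] -6·(inner) — divide through by -6. So div: (x - 7) + 7 = -2.
Step 5. [(x - 7) + 7 = -2] subtract 7: x sits inside (… + 7) ⇒ sub: x - 7 = -9.
Step 6. [x - 7 = -9] -7 is outermost — add 7 both sides, so sub: x = -2.

Answer: x ∈ {-2}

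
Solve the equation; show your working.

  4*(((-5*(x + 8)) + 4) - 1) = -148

Step 1. [4*(((-5*(x + 8)) + 4) - 1) = -148] leading coefficient 4: divide by 4 ⇒ div: ((-5*(x + 8)) + 4) - 1 = -37.
Step 2. [((-5*(x + 8)) + 4) - 1 = -37] add 1: x sits inside (… - 1) ⇒ sub: (-5*(x + 8)) + 4 = -36.
Step 3. [(-5*(x + 8)) + 4 = -36] peel the +4: subtract 4 from each side. So sub: -5*(x + 8) = -40.
Step 4. [-5*(x + 8) = -40] -5 out front; divide by -5 ⇒ div: x + 8 = 8.
Step 5. [x + 8 = 8] the outer +8 inverts by subtracting 8, so sub: x = 0.

Answer: x ∈ {0}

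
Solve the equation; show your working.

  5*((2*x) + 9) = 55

Step 1. [5*((2*x) + 9) = 55] 5 out front; divide by 5. So div: (2*x) + 9 = 11.
Step 2. [(2*x) + 9 = 11] +9 is outermost — subtract 9 both sides. So sub: 2*x = 2.
Step 3. [2*x = 2] 2·(inner) — divide through by 2 ⇒ div: x = 1.

Answer: x ∈ {1}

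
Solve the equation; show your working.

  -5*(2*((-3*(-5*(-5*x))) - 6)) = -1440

Step 1. [-5*(2*((-3*(-5*(-5*x))) - 6)) = -1440] -5 out front; divide by -5, so div: 2*((-3*(-5*(-5*x))) - 6) = 288.
Step 2. [2*((-3*(-5*(-5*x))) - 6) = 288] leading coefficient 2: divide by 2, so div: (-3*(-5*(-5*x))) - 6 = 144.
Step 3. [(-3*(-5*(-5*x))) - 6 = 144] peel the -6: add 6 from each side. So sub: -3*(-5*(-5*x)) = 150.
Step 4. [-3*(-5*(-5*x)) = 150] divide by the outer -3, so div: -5*(-5*x) = -50.
Step 5. [-5*(-5*x) = -50] LHS = -5·(…); ÷-5 both sides ⇒ div: -5*x = 10.
Step 6. [-5*x = 10] -5 out front; divide by -5, so div: x = -2.

Answer: x ∈ {-2}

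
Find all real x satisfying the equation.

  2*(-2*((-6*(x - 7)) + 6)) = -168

Step 1. [2*(-2*((-6*(x - 7)) + 6)) = -168] 2 out front; divide by 2, so div: -2*((-6*(x - 7)) + 6) = -84.
Step 2. [-2*((-6*(x - 7)) + 6) = -84] divide by the outer -2 ⇒ div: (-6*(x - 7)) + 6 = 42.
Step 3. [(-6*(x - 7)) + 6 = 42] common factor -6 (LHS and 42) — divide through. So factor: (x - 7) - 1 = -7.
Step 4. [(x - 7) - 1 = -7] the outer -1 inverts by adding 1, so sub: x - 7 = -6.
Step 5. [x - 7 = -6] add 7: x sits inside (… - 7). So sub: x = 1.

Answer: x ∈ {1}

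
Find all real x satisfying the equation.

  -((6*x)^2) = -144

Step 1. [-((6*x)^2) = -144] flip signs both sides ⇒ neg: (6*x)^2 = 144.
Step 2. [(6*x)^2 = 144] LHS squared, RHS 144 ≥ 0: apply √ (±). So sqrt: 6*x = 12 or -12.
Step 3. [6*x = 12 or -12] 6 out front; divide by 6. So div: x = 2 or -2.

Answer: x ∈ {-2, 2}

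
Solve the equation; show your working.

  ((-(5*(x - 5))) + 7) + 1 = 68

Step 1. [((-(5*(x - 5))) + 7) + 1 = 68] the outer +1 inverts by subtracting 1 ⇒ sub: (-(5*(x - 5))) + 7 = 67.
Step 2. [(-(5*(x - 5))) + 7 = 67] the outer +7 inverts by subtracting 7. So sub: -(5*(x - 5)) = 60.
Step 3. [-(5*(x - 5)) = 60] flip signs both sides, so neg: 5*(x - 5) = -60.
Step 4. [5*(x - 5) = -60] divide by the outer 5. So div: x - 5 = -12.
Step 5. [x - 5 = -12] add 5: x sits inside (… - 5), so sub: x = -7.

Answer: x ∈ {-7}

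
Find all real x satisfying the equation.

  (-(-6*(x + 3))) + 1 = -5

Step 1. [(-(-6*(x + 3))) + 1 = -5] subtract 1: x sits inside (… + 1) ⇒ sub: -(-6*(x + 3)) = -6.
Step 2. [-(-6*(x + 3)) = -6] LHS negated; negate both sides, so neg: -6*(x + 3) = 6.
Step 3. [-6*(x + 3) = 6] -6·(inner) — divide through by -6, so div: x + 3 = -1.
Step 4. [x + 3 = -1] the outer +3 inverts by subtracting 3 ⇒ sub: x = -4.

Answer: x ∈ {-4}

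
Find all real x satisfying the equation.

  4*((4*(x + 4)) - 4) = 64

Step 1. [4*((4*(x + 4)) - 4) = 64] divide by the outer 4 ⇒ div: (4*(x + 4)) - 4 = 16.
Step 2. [(4*(x + 4)) - 4 = 16] the outer -4 inverts by adding 4 ⇒ sub: 4*(x + 4) = 20.
Step 3. [4*(x + 4) = 20] 4 out front; divide by 4. So div: x + 4 = 5.
Step 4. [x + 4 = 5] the outer +4 inverts by subtracting 4, so sub: x = 1.

Answer: x ∈ {1}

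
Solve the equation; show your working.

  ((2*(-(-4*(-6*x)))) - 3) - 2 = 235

Step 1. [((2*(-(-4*(-6*x)))) - 3) - 2 = 235] add 2: x sits inside (… - 2) ⇒ sub: (2*(-(-4*(-6*x)))) - 3 = 237.
Step 2. [(2*(-(-4*(-6*x)))) - 3 = 237] 3 comes off first (add 3). So sub: 2*(-(-4*(-6*x))) = 240.
Step 3. [2*(-(-4*(-6*x))) = 240] leading coefficient 2: divide by 2 ⇒ div: -(-4*(-6*x)) = 120.
Step 4. [-(-4*(-6*x)) = 120] LHS negated; negate both sides ⇒ neg: -4*(-6*x) = -120.
Step 5. [-4*(-6*x) = -120] leading coefficient -4: divide by -4 ⇒ div: -6*x = 30.
Step 6. [-6*x = 30] LHS = -6·(…); ÷-6 both sides. So div: x = -5.

Answer: x ∈ {-5}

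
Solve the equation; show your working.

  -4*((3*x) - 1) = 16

Step 1. [-4*((3*x) - 1) = 16] -4 out front; divide by -4, so div: (3*x) - 1 = -4.
Step 2. [(3*x) - 1 = -4] -1 is outermost — add 1 both sides ⇒ sub: 3*x = -3.
Step 3. [3*x = -3] 3·(inner) — divide through by 3 ⇒ div: x = -1.

Answer: x ∈ {-1}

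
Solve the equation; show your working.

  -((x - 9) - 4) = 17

Step 1. [-((x - 9) - 4) = 17] flip signs both sides. So neg: (x - 9) - 4 = -17.
Step 2. [(x - 9) - 4 = -17] 4 comes off first (add 4) ⇒ sub: x - 9 = -13.
Step 3. [x - 9 = -13] 9 comes off first (add 9), so sub: x = -4.

Answer: x ∈ {-4}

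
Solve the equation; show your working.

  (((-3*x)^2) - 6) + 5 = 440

Step 1. [(((-3*x)^2) - 6) + 5 = 440] subtract 5: x sits inside (… + 5), so sub: ((-3*x)^2) - 6 = 435.
Step 2. [((-3*x)^2) - 6 = 435] 6 comes off first (add 6), so sub: (-3*x)^2 = 441.
Step 3. [(-3*x)^2 = 441] 441 ≥ 0, LHS is (·)² — take ±√. So sqrt: -3*x = 21 or -21.
Step 4. [-3*x = 21 or -21] divide by the outer -3 ⇒ div: x = -7 or 7.

Answer: x ∈ {-7, 7}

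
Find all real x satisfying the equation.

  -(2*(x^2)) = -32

Step 1. [-(2*(x^2)) = -32] flip signs both sides. So neg: 2*(x^2) = 32.
Step 2. [2*(x^2) = 32] 2 out front; divide by 2 ⇒ div: x^2 = 16.
Step 3. [x^2 = 16] √ both sides: 16 ≥ 0 gives two branches. So sqrt: x = 4 or -4.

Answer: x ∈ {-4, 4}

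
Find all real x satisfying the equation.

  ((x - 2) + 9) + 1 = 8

Step 1. [((x - 2) + 9) + 1 = 8] 1 comes off first (subtract 1). So sub: (x - 2) + 9 = 7.
Step 2. [(x - 2) + 9 = 7] +9 is outermost — subtract 9 both sides. So sub: x - 2 = -2.
Step 3. [x - 2 = -2] peel the -2: add 2 from each side ⇒ sub: x = 0.

Answer: x ∈ {0}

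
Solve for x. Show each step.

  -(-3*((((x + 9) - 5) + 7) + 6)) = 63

Step 1. [-(-3*((((x + 9) - 5) + 7) + 6)) = 63] LHS negated; negate both sides, so neg: -3*((((x + 9) - 5) + 7) + 6) = -63.
Step 2. [-3*((((x + 9) - 5) + 7) + 6) = -63] -3·(inner) — divide through by -3, so div: (((x + 9) - 5) + 7) + 6 = 21.
Step 3. [(((x + 9) - 5) + 7) + 6 = 21] the outer +6 inverts by subtracting 6. So sub: ((x + 9) - 5) + 7 = 15.
Step 4. [((x + 9) - 5) + 7 = 15] peel the +7: subtract 7 from each side ⇒ sub: (x + 9) - 5 = 8.
Step 5. [(x + 9) - 5 = 8] the outer -5 inverts by adding 5, so sub: x + 9 = 13.
Step 6. [x + 9 = 13] peel the +9: subtract 9 from each side ⇒ sub: x = 4.

Answer: x ∈ {4}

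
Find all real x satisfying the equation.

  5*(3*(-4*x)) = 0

Step 1. [5*(3*(-4*x)) = 0] 5·(inner) — divide through by 5, so div: 3*(-4*x) = 0.
Step 2. [3*(-4*x) = 0] LHS = 3·(…); ÷3 both sides, so div: -4*x = 0.
Step 3. [-4*x = 0] -4 out front; divide by -4. So div: x = 0.

Answer: x ∈ {0}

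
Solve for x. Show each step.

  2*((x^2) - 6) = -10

Step 1. [2*((x^2) - 6) = -10] divide by the outer 2, so div: (x^2) - 6 = -5.
Step 2. [(x^2) - 6 = -5] the outer -6 inverts by adding 6 ⇒ sub: x^2 = 1.
Step 3. [x^2 = 1] √ both sides: 1 ≥ 0 gives two branches. So sqrt: x = 1 or -1.

Answer: x ∈ {-1, 1}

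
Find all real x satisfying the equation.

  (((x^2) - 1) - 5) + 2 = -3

Step 1. [(((x^2) - 1) - 5) + 2 = -3] 2 comes off first (subtract 2), so sub: ((x^2) - 1) - 5 = -5.
Step 2. [((x^2) - 1) - 5 = -5] -5 is outermost — add 5 both sides ⇒ sub: (x^2) - 1 = 0.
Step 3. [(x^2) - 1 = 0] 1 comes off first (add 1), so sub: x^2 = 1.
Step 4. [x^2 = 1] √ both sides: 1 ≥ 0 gives two branches. So sqrt: x = 1 or -1.

Answer: x ∈ {-1, 1}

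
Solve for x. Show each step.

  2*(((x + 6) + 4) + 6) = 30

Step 1. [2*(((x + 6) + 4) + 6) = 30] divide by the outer 2, so div: ((x + 6) + 4) + 6 = 15.
Step 2. [((x + 6) + 4) + 6 = 15] subtract 6: x sits inside (… + 6). So sub: (x + 6) + 4 = 9.
Step 3. [(x + 6) + 4 = 9] 4 comes off first (subtract 4). So sub: x + 6 = 5.
Step 4. [x + 6 = 5] the outer +6 inverts by subtracting 6, so sub: x = -1.

Answer: x ∈ {-1}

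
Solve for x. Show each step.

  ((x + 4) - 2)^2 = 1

Step 1. [((x + 4) - 2)^2 = 1] √ both sides: 1 ≥ 0 gives two branches. So sqrt: (x + 4) - 2 = 1 or -1.
Step 2. [(x + 4) - 2 = 1 or -1] peel the -2: add 2 from each side ⇒ sub: x + 4 = 3 or 1.
Step 3. [x + 4 = 3 or 1] peel the +4: subtract 4 from each side. So sub: x = -1 or -3.

Answer: x ∈ {-3, -1}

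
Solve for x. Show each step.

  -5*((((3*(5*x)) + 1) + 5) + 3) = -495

Step 1. [-5*((((3*(5*x)) + 1) + 5) + 3) = -495] divide by the outer -5. So div: (((3*(5*x)) + 1) + 5) + 3 = 99.
Step 2. [(((3*(5*x)) + 1) + 5) + 3 = 99] peel the +3: subtract 3 from each side. So sub: ((3*(5*x)) + 1) + 5 = 96.
Step 3. [((3*(5*x)) + 1) + 5 = 96] 5 comes off first (subtract 5) ⇒ sub: (3*(5*x)) + 1 = 91.
Step 4. [(3*(5*x)) + 1 = 91] subtract 1: x sits inside (… + 1) ⇒ sub: 3*(5*x) = 90.
Step 5. [3*(5*x) = 90] 3 out front; divide by 3 ⇒ div: 5*x = 30.
Step 6. [5*x = 30] 5 out front; divide by 5. So div: x = 6.

Answer: x ∈ {6}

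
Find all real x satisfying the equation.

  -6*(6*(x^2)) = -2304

Step 1. [-6*(6*(x^2)) = -2304] leading coefficient -6: divide by -6, so div: 6*(x^2) = 384.
Step 2. [6*(x^2) = 384] divide by the outer 6, so div: x^2 = 64.
Step 3. [x^2 = 64] 64 ≥ 0, LHS is (·)² — take ±√ ⇒ sqrt: x = 8 or -8.

Answer: x ∈ {-8, 8}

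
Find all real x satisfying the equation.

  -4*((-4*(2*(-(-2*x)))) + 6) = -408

Step 1. [-4*((-4*(2*(-(-2*x)))) + 6) = -408] divide by the outer -4. So div: (-4*(2*(-(-2*x)))) + 6 = 102.
Step 2. [(-4*(2*(-(-2*x)))) + 6 = 102] 6 comes off first (subtract 6). So sub: -4*(2*(-(-2*x))) = 96.
Step 3. [-4*(2*(-(-2*x))) = 96] -4 out front; divide by -4 ⇒ div: 2*(-(-2*x)) = -24.
Step 4. [2*(-(-2*x)) = -24] 2 out front; divide by 2. So div: -(-2*x) = -12.
Step 5. [-(-2*x) = -12] flip signs both sides. So neg: -2*x = 12.
Step 6. [-2*x = 12] -2·(inner) — divide through by -2 ⇒ div: x = -6.

Answer: x ∈ {-6}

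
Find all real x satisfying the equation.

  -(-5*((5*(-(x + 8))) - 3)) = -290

Step 1. [-(-5*((5*(-(x + 8))) - 3)) = -290] LHS negated; negate both sides. So neg: -5*((5*(-(x + 8))) - 3) = 290.
Step 2. [-5*((5*(-(x + 8))) - 3) = 290] -5 out front; divide by -5 ⇒ div: (5*(-(x + 8))) - 3 = -58.
Step 3. [(5*(-(x + 8))) - 3 = -58] the outer -3 inverts by adding 3 ⇒ sub: 5*(-(x + 8)) = -55.
Step 4. [5*(-(x + 8)) = -55] LHS = 5·(…); ÷5 both sides. So div: -(x + 8) = -11.
Step 5. [-(x + 8) = -11] leading − — multiply by −1. So neg: x + 8 = 11.
Step 6. [x + 8 = 11] the outer +8 inverts by subtracting 8 ⇒ sub: x = 3.

Answer: x ∈ {3}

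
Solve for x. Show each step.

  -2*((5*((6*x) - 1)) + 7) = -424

Step 1. [-2*((5*((6*x) - 1)) + 7) = -424] -2 out front; divide by -2 ⇒ div: (5*((6*x) - 1)) + 7 = 212.
Step 2. [(5*((6*x) - 1)) + 7 = 212] the outer +7 inverts by subtracting 7. So sub: 5*((6*x) - 1) = 205.
Step 3. [5*((6*x) - 1) = 205] 5·(inner) — divide through by 5, so div: (6*x) - 1 = 41.
Step 4. [(6*x) - 1 = 41] -1 is outermost — add 1 both sides, so sub: 6*x = 42.
Step 5. [6*x = 42] 6·(inner) — divide through by 6 ⇒ div: x = 7.

Answer: x ∈ {7}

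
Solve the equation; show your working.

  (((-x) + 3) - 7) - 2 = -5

Step 1. [(((-x) + 3) - 7) - 2 = -5] the outer -2 inverts by adding 2. So sub: ((-x) + 3) - 7 = -3.
Step 2. [((-x) + 3) - 7 = -3] the outer -7 inverts by adding 7 ⇒ sub: (-x) + 3 = 4.
Step 3. [(-x) + 3 = 4] subtract 3: x sits inside (… + 3), so sub: -x = 1.
Step 4. [-x = 1] flip signs both sides, so neg: x = -1.

Answer: x ∈ {-1}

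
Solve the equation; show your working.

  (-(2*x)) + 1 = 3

Step 1. [(-(2*x)) + 1 = 3] the outer +1 inverts by subtracting 1 ⇒ sub: -(2*x) = 2.
Step 2. [-(2*x) = 2] leading − — multiply by −1 ⇒ neg: 2*x = -2.
Step 3. [2*x = -2] LHS = 2·(…); ÷2 both sides. So div: x = -1.

Answer: x ∈ {-1}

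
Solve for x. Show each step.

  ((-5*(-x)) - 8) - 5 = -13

Step 1. [((-5*(-x)) - 8) - 5 = -13] 5 comes off first (add 5). So sub: (-5*(-x)) - 8 = -8.
Step 2. [(-5*(-x)) - 8 = -8] peel the -8: add 8 from each side. So sub: -5*(-x) = 0.
Step 3. [-5*(-x) = 0] -5 out front; divide by -5, so div: -x = 0.
Step 4. [-x = 0] leading − — multiply by −1 ⇒ neg: x = 0.

Answer: x ∈ {0}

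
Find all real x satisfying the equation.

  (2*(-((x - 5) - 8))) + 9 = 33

Step 1. [(2*(-((x - 5) - 8))) + 9 = 33] +9 is outermost — subtract 9 both sides. So sub: 2*(-((x - 5) - 8)) = 24.
Step 2. [2*(-((x - 5) - 8)) = 24] leading coefficient 2: divide by 2 ⇒ div: -((x - 5) - 8) = 12.
Step 3. [-((x - 5) - 8) = 12] leading − — multiply by −1, so neg: (x - 5) - 8 = -12.
Step 4. [(x - 5) - 8 = -12] peel the -8: add 8 from each side. So sub: x - 5 = -4.
Step 5. [x - 5 = -4] peel the -5: add 5 from each side ⇒ sub: x = 1.

Answer: x ∈ {1}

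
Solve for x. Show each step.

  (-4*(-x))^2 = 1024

Step 1. [(-4*(-x))^2 = 1024] 1024 ≥ 0, LHS is (·)² — take ±√. So sqrt: -4*(-x) = 32 or -32.
Step 2. [-4*(-x) = 32 or -32] -4 out front; divide by -4, so div: -x = -8 or 8.
Step 3. [-x = -8 or 8] LHS negated; negate both sides ⇒ neg: x = 8 or -8.

Answer: x ∈ {-8, 8}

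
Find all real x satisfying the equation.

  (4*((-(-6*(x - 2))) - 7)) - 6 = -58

Step 1. [(4*((-(-6*(x - 2))) - 7)) - 6 = -58] 6 comes off first (add 6). So sub: 4*((-(-6*(x - 2))) - 7) = -52.
Step 2. [4*((-(-6*(x - 2))) - 7) = -52] leading coefficient 4: divide by 4, so div: (-(-6*(x - 2))) - 7 = -13.
Step 3. [(-(-6*(x - 2))) - 7 = -13] add 7: x sits inside (… - 7). So sub: -(-6*(x - 2)) = -6.
Step 4. [-(-6*(x - 2)) = -6] LHS negated; negate both sides. So neg: -6*(x - 2) = 6.
Step 5. [-6*(x - 2) = 6] leading coefficient -6: divide by -6. So div: x - 2 = -1.
Step 6. [x - 2 = -1] the outer -2 inverts by adding 2. So sub: x = 1.

Answer: x ∈ {1}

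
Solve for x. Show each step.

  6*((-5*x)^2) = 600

Step 1. [6*((-5*x)^2) = 600] 6 out front; divide by 6. So div: (-5*x)^2 = 100.
Step 2. [(-5*x)^2 = 100] LHS squared, RHS 100 ≥ 0: apply √ (±) ⇒ sqrt: -5*x = 10 or -10.
Step 3. [-5*x = 10 or -10] divide by the outer -5. So div: x = -2 or 2.

Answer: x ∈ {-2, 2}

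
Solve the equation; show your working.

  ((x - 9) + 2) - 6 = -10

Step 1. [((x - 9) + 2) - 6 = -10] -6 is outermost — add 6 both sides ⇒ sub: (x - 9) + 2 = -4.
Step 2. [(x - 9) + 2 = -4] peel the +2: subtract 2 from each side. So sub: x - 9 = -6.
Step 3. [x - 9 = -6] add 9: x sits inside (… - 9). So sub: x = 3.

Answer: x ∈ {3}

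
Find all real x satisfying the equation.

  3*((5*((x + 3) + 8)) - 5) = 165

Step 1. [3*((5*((x + 3) + 8)) - 5) = 165] 3·(inner) — divide through by 3 ⇒ div: (5*((x + 3) + 8)) - 5 = 55.
Step 2. [(5*((x + 3) + 8)) - 5 = 55] common factor 5 (LHS and 55) — divide through, so factor: ((x + 3) + 8) - 1 = 11.
Step 3. [((x + 3) + 8) - 1 = 11] the outer -1 inverts by adding 1. So sub: (x + 3) + 8 = 12.
Step 4. [(x + 3) + 8 = 12] the outer +8 inverts by subtracting 8, so sub: x + 3 = 4.
Step 5. [x + 3 = 4] 3 comes off first (subtract 3) ⇒ sub: x = 1.

Answer: x ∈ {1}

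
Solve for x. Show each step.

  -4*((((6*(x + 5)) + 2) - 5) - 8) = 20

Step 1. [-4*((((6*(x + 5)) + 2) - 5) - 8) = 20] LHS = -4·(…); ÷-4 both sides, so div: (((6*(x + 5)) + 2) - 5) - 8 = -5.
Step 2. [(((6*(x + 5)) + 2) - 5) - 8 = -5] the outer -8 inverts by adding 8 ⇒ sub: ((6*(x + 5)) + 2) - 5 = 3.
Step 3. [((6*(x + 5)) + 2) - 5 = 3] -5 is outermost — add 5 both sides, so sub: (6*(x + 5)) + 2 = 8.
Step 4. [(6*(x + 5)) + 2 = 8] subtract 2: x sits inside (… + 2) ⇒ sub: 6*(x + 5) = 6.
Step 5. [6*(x + 5) = 6] LHS = 6·(…); ÷6 both sides, so div: x + 5 = 1.
Step 6. [x + 5 = 1] peel the +5: subtract 5 from each side ⇒ sub: x = -4.

Answer: x ∈ {-4}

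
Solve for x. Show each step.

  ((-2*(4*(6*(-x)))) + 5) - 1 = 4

Step 1. [((-2*(4*(6*(-x)))) + 5) - 1 = 4] the outer -1 inverts by adding 1, so sub: (-2*(4*(6*(-x)))) + 5 = 5.
Step 2. [(-2*(4*(6*(-x)))) + 5 = 5] subtract 5: x sits inside (… + 5). So sub: -2*(4*(6*(-x))) = 0.
Step 3. [-2*(4*(6*(-x))) = 0] LHS = -2·(…); ÷-2 both sides ⇒ div: 4*(6*(-x)) = 0.
Step 4. [4*(6*(-x)) = 0] divide by the outer 4. So div: 6*(-x) = 0.
Step 5. [6*(-x) = 0] 6 out front; divide by 6. So div: -x = 0.
Step 6. [-x = 0] leading − — multiply by −1. So neg: x = 0.

Answer: x ∈ {0}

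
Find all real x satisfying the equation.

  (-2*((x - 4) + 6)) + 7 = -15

Step 1. [(-2*((x - 4) + 6)) + 7 = -15] the outer +7 inverts by subtracting 7. So sub: -2*((x - 4) + 6) = -22.
Step 2. [-2*((x - 4) + 6) = -22] divide by the outer -2 ⇒ div: (x - 4) + 6 = 11.
Step 3. [(x - 4) + 6 = 11] +6 is outermost — subtract 6 both sides. So sub: x - 4 = 5.
Step 4. [x - 4 = 5] add 4: x sits inside (… - 4), so sub: x = 9.

Answer: x ∈ {9}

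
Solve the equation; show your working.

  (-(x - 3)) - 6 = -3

Step 1. [(-(x - 3)) - 6 = -3] 6 comes off first (add 6) ⇒ sub: -(x - 3) = 3.
Step 2. [-(x - 3) = 3] leading − — multiply by −1, so neg: x - 3 = -3.
Step 3. [x - 3 = -3] peel the -3: add 3 from each side, so sub: x = 0.

Answer: x ∈ {0}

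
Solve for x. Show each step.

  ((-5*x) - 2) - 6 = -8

Step 1. [((-5*x) - 2) - 6 = -8] add 6: x sits inside (… - 6), so sub: (-5*x) - 2 = -2.
Step 2. [(-5*x) - 2 = -2] add 2: x sits inside (… - 2), so sub: -5*x = 0.
Step 3. [-5*x = 0] leading coefficient -5: divide by -5. So div: x = 0.

Answer: x ∈ {0}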